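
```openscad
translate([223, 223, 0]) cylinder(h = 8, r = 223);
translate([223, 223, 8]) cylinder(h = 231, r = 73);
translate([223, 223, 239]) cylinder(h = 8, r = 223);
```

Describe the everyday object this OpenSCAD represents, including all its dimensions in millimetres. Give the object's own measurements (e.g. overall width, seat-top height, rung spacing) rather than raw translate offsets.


A spool: two coaxial disc flanges of radius 223 mm and thickness 8 mm, joined by a core cylinder of radius 73 mm and height 231 mm. The lower flange rests on z = 0 and the three cylinders share a vertical axis.


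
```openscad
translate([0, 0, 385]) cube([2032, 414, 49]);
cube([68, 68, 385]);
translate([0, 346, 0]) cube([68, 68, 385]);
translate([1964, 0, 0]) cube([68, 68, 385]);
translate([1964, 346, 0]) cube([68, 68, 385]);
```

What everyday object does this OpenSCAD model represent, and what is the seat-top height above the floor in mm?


A bench. The seat-top height is 434 mm.

A long slab on four corner posts — a bench. The slab sits at z = 385 with thickness 49, so the top is 385 + 49 = 434 mm.


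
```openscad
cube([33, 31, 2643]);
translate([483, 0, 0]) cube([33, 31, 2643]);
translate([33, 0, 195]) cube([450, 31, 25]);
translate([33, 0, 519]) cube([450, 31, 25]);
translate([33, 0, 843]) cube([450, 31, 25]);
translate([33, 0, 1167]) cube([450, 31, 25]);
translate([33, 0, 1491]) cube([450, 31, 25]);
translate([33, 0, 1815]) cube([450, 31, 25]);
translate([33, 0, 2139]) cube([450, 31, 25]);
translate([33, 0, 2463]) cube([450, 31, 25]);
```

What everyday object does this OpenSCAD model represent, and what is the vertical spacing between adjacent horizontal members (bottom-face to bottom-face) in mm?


A ladder. The rung spacing is 324 mm.

Two tall 33×31 posts with 8 short bars between them — a ladder. Adjacent rungs sit at z = 195 and z = 519, so the spacing is 519 − 195 = 324 mm.


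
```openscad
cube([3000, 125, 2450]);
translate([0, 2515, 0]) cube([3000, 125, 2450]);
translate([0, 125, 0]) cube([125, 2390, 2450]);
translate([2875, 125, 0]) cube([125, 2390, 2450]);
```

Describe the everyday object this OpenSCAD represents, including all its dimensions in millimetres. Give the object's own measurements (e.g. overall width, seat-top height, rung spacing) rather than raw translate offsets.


The wall frame of a small rectangular building: four walls, each 2450 mm tall and 125 mm thick, enclosing a footprint 3000 mm (x) by 2640 mm (y) outside-to-outside, with no floor or roof. The front and back walls (the −y and +y sides) span the full width; the two side walls fit between them.


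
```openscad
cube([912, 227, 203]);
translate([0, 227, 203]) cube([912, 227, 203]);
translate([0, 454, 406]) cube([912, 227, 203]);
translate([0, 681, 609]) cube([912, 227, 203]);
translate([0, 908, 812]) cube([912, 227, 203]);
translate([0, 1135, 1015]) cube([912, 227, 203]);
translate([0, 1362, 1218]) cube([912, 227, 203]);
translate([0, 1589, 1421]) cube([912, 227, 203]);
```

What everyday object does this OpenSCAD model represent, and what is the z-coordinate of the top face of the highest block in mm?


A staircase. The total rise is 1624 mm.

8 identical blocks, each offset up and back from the previous — a staircase. Each step is 203 mm tall and there are 8 of them, so the total rise is 8 × 203 = 1624 mm.


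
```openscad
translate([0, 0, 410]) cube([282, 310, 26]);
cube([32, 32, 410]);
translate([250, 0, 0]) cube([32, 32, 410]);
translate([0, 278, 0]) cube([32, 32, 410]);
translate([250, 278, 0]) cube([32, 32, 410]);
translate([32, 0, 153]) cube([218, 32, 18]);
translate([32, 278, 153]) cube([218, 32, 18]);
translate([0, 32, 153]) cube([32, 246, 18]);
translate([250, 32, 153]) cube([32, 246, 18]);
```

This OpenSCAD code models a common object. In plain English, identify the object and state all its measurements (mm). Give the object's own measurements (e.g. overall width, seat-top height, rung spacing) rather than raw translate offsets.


A four-legged stool. The seat is a 282×310×26 mm slab whose top surface is at z = 436 mm; four square legs, each 32×32 mm in cross-section, run from the floor (z = 0) to the underside of the seat, each flush with a corner of the seat. Four stretchers, 32 mm wide and 18 mm tall, connect adjacent legs with their undersides at z = 153 mm, each running between the inner faces of the legs it joins and aligned with the legs' outer faces on the other axis.


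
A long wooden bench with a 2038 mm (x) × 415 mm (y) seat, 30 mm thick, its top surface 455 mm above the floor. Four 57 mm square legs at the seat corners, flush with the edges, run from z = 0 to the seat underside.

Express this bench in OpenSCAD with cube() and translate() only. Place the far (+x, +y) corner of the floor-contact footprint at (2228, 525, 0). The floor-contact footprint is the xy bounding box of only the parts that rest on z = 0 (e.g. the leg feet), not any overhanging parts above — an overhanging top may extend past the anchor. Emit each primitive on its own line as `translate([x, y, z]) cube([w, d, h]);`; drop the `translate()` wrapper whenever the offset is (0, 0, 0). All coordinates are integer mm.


translate([190, 110, 425]) cube([2038, 415, 30]);
translate([190, 110, 0]) cube([57, 57, 425]);
translate([190, 468, 0]) cube([57, 57, 425]);
translate([2171, 110, 0]) cube([57, 57, 425]);
translate([2171, 468, 0]) cube([57, 57, 425]);


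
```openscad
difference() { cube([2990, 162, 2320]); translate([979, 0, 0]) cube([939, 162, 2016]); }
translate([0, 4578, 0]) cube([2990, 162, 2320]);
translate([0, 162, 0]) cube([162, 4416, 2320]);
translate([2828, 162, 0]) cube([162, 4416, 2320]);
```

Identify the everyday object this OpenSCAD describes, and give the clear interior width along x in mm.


A single room. The interior width is 2666 mm.

Four walls enclosing a rectangle with a door in the front wall — a room. Outside width 2990 minus two 162 mm walls gives 2666 mm.


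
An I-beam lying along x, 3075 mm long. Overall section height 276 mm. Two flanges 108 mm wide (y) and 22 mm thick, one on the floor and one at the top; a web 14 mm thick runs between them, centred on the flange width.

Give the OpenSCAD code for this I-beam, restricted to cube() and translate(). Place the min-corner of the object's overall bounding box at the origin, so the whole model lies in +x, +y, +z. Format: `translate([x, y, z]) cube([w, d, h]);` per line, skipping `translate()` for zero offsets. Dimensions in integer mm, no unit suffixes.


cube([3075, 108, 22]);
translate([0, 47, 22]) cube([3075, 14, 232]);
translate([0, 0, 254]) cube([3075, 108, 22]);


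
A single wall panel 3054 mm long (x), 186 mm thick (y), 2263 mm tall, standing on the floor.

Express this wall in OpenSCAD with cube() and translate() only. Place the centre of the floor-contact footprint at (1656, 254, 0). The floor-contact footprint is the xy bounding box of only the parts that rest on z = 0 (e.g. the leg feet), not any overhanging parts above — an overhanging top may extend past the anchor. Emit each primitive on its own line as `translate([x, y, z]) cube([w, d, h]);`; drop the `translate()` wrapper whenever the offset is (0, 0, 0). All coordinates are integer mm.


translate([129, 161, 0]) cube([3054, 186, 2263]);


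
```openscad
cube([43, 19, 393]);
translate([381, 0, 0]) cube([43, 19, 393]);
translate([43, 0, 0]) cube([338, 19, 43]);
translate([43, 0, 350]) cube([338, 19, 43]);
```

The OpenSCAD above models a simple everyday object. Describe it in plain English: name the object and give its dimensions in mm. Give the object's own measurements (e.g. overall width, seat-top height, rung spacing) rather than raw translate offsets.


A rectangular picture frame lying in the x–z plane (depth along y). The opening is 338 mm wide (x) by 307 mm tall (z), surrounded by a border 43 mm wide on all four sides. The frame is 19 mm deep and is made of two full-height vertical stiles with two horizontal rails fitted between them.


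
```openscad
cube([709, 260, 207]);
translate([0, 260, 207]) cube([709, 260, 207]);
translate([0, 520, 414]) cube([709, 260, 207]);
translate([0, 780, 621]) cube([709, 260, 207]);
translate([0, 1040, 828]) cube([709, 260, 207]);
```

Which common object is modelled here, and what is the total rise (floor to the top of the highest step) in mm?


A staircase. The total rise is 1035 mm.

5 identical blocks, each offset up and back from the previous — a staircase. Each step is 207 mm tall and there are 5 of them, so the total rise is 5 × 207 = 1035 mm.


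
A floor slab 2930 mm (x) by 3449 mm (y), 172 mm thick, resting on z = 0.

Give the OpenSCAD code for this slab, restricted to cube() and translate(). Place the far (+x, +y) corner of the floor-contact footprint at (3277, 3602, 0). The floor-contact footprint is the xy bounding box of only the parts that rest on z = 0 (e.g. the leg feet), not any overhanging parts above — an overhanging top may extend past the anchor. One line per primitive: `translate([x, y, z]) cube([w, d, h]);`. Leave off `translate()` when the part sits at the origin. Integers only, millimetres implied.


translate([347, 153, 0]) cube([2930, 3449, 172]);


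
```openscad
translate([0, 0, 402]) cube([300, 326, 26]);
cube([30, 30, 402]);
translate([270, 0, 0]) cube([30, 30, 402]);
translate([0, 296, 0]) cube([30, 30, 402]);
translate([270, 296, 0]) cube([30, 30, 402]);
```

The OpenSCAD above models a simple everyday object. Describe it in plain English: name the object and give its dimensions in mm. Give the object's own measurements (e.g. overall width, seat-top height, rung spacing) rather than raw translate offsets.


A simple wooden stool: a rectangular seat 300 mm (x) by 326 mm (y), 26 mm thick, top face at z = 428 mm, on four square legs, each 30×30 mm in cross-section. The legs rest on z = 0, each flush with a corner of the seat.


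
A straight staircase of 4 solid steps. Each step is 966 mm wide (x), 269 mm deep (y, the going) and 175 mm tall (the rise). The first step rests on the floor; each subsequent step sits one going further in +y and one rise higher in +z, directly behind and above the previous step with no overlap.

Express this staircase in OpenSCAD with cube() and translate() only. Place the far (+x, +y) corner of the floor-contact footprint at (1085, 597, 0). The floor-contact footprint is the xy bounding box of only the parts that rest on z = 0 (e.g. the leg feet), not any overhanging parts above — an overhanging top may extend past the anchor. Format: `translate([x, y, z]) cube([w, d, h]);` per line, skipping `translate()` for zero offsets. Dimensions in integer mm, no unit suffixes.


translate([119, 328, 0]) cube([966, 269, 175]);
translate([119, 597, 175]) cube([966, 269, 175]);
translate([119, 866, 350]) cube([966, 269, 175]);
translate([119, 1135, 525]) cube([966, 269, 175]);


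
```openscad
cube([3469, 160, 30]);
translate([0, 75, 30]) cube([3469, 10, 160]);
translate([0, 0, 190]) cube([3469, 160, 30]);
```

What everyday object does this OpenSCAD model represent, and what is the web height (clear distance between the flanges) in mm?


An I-beam. The web height is 160 mm.

Two wide flanges with a thin centred web — an I-beam. Overall 220 mm minus two 30 mm flanges gives a web of 220 − 2·30 = 160 mm.


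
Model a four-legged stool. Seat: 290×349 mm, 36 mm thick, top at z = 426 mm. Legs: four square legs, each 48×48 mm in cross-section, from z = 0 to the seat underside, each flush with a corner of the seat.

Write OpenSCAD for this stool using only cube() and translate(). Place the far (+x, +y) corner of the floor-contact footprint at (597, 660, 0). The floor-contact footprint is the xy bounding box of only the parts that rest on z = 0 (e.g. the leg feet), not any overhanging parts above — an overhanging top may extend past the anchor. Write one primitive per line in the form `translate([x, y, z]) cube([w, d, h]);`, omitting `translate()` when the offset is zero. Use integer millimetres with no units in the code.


// leg_h = 426 - 36 = 390
translate([307, 311, 390]) cube([290, 349, 36]);
translate([307, 311, 0]) cube([48, 48, 390]);
translate([549, 311, 0]) cube([48, 48, 390]);
translate([307, 612, 0]) cube([48, 48, 390]);
translate([549, 612, 0]) cube([48, 48, 390]);


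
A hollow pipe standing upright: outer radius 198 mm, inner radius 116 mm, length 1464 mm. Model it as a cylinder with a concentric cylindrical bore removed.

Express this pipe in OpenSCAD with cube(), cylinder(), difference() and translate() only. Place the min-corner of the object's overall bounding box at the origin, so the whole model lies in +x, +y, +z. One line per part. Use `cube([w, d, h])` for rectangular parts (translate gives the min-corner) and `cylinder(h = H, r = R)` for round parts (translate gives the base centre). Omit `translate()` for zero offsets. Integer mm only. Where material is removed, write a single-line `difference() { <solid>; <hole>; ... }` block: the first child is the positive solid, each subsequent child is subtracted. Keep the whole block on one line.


difference() { translate([198, 198, 0]) cylinder(h = 1464, r = 198); translate([198, 198, 0]) cylinder(h = 1464, r = 116); }


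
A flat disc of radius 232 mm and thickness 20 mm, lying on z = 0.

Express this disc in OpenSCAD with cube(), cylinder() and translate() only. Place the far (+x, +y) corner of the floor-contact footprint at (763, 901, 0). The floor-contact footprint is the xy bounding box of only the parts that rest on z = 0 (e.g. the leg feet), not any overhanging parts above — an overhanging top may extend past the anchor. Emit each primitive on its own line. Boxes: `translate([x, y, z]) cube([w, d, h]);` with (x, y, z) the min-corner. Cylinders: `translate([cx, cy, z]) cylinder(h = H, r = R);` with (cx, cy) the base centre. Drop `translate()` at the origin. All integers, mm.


translate([531, 669, 0]) cylinder(h = 20, r = 232);


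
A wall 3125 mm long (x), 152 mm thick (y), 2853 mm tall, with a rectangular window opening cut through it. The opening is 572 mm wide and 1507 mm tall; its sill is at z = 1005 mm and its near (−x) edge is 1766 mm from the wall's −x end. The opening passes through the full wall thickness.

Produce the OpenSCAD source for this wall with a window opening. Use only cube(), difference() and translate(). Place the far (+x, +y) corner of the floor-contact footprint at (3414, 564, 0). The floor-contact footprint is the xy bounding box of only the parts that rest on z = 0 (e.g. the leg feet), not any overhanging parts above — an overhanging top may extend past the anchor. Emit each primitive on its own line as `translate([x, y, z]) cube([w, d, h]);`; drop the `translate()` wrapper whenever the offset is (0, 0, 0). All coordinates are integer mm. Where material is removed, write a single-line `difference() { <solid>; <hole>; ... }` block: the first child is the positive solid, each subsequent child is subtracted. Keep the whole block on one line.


difference() { translate([289, 412, 0]) cube([3125, 152, 2853]); translate([2055, 412, 1005]) cube([572, 152, 1507]); }


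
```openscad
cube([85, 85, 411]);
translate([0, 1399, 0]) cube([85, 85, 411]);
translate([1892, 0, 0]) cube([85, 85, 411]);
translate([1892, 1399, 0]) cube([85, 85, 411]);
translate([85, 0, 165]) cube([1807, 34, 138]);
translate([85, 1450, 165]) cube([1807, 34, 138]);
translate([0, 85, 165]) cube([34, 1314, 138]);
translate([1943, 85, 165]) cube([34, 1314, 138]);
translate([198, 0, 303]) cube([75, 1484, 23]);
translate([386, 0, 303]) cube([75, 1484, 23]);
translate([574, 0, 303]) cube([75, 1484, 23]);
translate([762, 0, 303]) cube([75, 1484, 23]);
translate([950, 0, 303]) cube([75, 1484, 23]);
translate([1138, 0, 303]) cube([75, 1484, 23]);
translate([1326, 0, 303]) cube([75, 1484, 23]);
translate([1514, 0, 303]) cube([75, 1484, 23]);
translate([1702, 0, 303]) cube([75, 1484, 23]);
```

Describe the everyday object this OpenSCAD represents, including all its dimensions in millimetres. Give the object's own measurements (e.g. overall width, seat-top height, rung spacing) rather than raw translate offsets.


A bed frame 1977 mm long (x) by 1484 mm wide (y). Four 85×85 mm corner posts, 411 mm tall, at the corners of the footprint. Four rails of 34 mm thickness and 138 mm height run between adjacent posts with their undersides at z = 165 mm, their outer faces flush with the outside of the frame (the two x-running rails run between the posts' inner faces; the two y-running rails run between the posts' inner faces). 9 slats, each 75 mm wide (x) and 23 mm thick, lie across the top of the two x-running rails, running the full 1484 mm width of the frame in y; along x they sit between the end posts with a 113 mm gap after the −x posts and between neighbouring slats, leaving 115 mm before the +x posts.


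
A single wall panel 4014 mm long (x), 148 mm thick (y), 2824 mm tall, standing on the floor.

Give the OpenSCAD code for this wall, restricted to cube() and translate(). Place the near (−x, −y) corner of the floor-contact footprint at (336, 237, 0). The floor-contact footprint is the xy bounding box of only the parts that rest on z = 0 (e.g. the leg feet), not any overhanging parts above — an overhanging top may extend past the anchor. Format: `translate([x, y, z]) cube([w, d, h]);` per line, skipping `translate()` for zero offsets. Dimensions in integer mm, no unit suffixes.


translate([336, 237, 0]) cube([4014, 148, 2824]);


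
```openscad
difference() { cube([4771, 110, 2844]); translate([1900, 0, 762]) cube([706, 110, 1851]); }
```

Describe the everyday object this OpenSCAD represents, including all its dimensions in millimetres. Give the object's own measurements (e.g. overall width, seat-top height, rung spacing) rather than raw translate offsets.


A wall 4771 mm long (x), 110 mm thick (y), 2844 mm tall, with a rectangular window opening cut through it. The opening is 706 mm wide and 1851 mm tall; its sill is at z = 762 mm and its near (−x) edge is 1900 mm from the wall's −x end. The opening passes through the full wall thickness.


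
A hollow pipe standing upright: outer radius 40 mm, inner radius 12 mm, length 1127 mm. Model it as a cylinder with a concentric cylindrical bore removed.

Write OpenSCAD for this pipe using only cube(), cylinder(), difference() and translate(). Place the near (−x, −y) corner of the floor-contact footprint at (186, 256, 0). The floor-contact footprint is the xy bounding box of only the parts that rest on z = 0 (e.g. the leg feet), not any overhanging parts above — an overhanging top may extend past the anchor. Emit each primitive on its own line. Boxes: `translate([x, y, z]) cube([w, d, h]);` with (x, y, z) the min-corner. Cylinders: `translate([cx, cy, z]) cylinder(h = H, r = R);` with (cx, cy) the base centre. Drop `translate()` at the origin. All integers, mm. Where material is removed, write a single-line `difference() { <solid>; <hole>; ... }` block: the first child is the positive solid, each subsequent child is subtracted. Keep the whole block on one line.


difference() { translate([226, 296, 0]) cylinder(h = 1127, r = 40); translate([226, 296, 0]) cylinder(h = 1127, r = 12); }


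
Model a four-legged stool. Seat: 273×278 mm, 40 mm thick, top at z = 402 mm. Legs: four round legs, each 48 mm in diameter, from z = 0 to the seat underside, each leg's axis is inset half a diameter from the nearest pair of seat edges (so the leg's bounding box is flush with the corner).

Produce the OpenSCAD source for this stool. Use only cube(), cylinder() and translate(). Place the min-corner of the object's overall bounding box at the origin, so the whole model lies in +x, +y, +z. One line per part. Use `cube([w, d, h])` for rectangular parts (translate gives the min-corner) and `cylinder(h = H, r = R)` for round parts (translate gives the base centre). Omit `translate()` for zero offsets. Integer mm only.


// leg_h = 402 - 40 = 362
translate([0, 0, 362]) cube([273, 278, 40]);
translate([24, 24, 0]) cylinder(h = 362, r = 24);
translate([249, 24, 0]) cylinder(h = 362, r = 24);
translate([24, 254, 0]) cylinder(h = 362, r = 24);
translate([249, 254, 0]) cylinder(h = 362, r = 24);


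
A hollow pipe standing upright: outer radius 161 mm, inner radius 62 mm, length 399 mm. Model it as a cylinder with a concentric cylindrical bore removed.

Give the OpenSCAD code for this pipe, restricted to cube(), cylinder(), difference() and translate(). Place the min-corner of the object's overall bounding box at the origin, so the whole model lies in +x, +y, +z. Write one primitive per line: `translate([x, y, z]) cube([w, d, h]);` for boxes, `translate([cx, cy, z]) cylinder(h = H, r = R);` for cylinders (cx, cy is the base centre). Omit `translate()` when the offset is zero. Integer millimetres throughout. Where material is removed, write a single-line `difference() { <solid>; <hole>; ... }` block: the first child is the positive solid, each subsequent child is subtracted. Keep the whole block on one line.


difference() { translate([161, 161, 0]) cylinder(h = 399, r = 161); translate([161, 161, 0]) cylinder(h = 399, r = 62); }


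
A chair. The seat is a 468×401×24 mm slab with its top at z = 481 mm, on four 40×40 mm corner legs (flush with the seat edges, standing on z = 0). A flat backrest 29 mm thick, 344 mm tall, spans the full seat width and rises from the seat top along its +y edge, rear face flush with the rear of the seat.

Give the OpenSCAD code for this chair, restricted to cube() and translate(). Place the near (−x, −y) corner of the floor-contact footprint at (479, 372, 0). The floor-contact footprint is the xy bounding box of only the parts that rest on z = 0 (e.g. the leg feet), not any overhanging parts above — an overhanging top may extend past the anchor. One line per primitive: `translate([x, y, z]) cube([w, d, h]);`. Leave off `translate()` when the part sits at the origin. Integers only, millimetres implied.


// leg_h = 481 - 24 = 457
translate([479, 372, 457]) cube([468, 401, 24]);
translate([479, 372, 0]) cube([40, 40, 457]);
translate([907, 372, 0]) cube([40, 40, 457]);
translate([479, 733, 0]) cube([40, 40, 457]);
translate([907, 733, 0]) cube([40, 40, 457]);
translate([479, 744, 481]) cube([468, 29, 344]);


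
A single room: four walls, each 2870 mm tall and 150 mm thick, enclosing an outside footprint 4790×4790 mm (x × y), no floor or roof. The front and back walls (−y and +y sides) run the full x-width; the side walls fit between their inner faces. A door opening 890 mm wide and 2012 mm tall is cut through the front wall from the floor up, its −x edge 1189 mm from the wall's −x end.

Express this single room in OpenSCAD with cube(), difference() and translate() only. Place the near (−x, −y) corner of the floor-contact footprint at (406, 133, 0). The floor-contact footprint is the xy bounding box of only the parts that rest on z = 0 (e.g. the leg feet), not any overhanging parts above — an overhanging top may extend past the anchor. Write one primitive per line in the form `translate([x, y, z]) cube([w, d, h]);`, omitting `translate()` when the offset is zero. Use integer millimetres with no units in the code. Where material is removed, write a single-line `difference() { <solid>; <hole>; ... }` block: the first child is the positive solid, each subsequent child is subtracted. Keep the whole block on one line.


difference() { translate([406, 133, 0]) cube([4790, 150, 2870]); translate([1595, 133, 0]) cube([890, 150, 2012]); }
translate([406, 4773, 0]) cube([4790, 150, 2870]);
translate([406, 283, 0]) cube([150, 4490, 2870]);
translate([5046, 283, 0]) cube([150, 4490, 2870]);


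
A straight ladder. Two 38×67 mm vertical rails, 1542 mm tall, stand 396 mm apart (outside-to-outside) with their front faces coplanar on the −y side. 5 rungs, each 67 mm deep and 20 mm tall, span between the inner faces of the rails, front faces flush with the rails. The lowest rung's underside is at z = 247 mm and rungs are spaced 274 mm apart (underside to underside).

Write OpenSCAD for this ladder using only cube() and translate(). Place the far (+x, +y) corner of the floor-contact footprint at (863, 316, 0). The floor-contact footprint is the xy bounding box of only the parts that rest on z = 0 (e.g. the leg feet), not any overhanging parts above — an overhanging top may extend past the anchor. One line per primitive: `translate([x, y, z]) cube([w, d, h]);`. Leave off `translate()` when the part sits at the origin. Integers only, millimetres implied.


translate([467, 249, 0]) cube([38, 67, 1542]);
translate([825, 249, 0]) cube([38, 67, 1542]);
translate([505, 249, 247]) cube([320, 67, 20]);
translate([505, 249, 521]) cube([320, 67, 20]);
translate([505, 249, 795]) cube([320, 67, 20]);
translate([505, 249, 1069]) cube([320, 67, 20]);
translate([505, 249, 1343]) cube([320, 67, 20]);


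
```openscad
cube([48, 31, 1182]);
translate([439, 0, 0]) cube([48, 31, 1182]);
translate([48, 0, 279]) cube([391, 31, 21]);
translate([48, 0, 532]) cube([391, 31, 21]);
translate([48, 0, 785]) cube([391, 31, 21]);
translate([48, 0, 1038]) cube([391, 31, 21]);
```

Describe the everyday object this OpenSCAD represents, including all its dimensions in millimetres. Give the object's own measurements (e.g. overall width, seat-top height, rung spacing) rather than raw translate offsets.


A straight ladder. Two 48×31 mm vertical rails, 1182 mm tall, stand 487 mm apart (outside-to-outside) with their front faces coplanar on the −y side. 4 rungs, each 31 mm deep and 21 mm tall, span between the inner faces of the rails, front faces flush with the rails. The lowest rung's underside is at z = 279 mm and rungs are spaced 253 mm apart (underside to underside).


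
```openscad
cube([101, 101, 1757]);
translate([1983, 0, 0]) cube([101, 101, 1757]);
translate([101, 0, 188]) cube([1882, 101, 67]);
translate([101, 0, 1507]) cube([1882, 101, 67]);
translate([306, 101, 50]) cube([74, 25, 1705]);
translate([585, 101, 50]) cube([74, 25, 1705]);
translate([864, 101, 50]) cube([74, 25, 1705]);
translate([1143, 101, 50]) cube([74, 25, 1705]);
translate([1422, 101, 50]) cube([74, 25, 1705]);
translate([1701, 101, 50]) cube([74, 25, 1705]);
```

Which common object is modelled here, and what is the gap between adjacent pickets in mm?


A fence section. The picket gap is 205 mm.

Two posts, two rails, 6 pickets — a fence section. Span 1882 mm holds 6 pickets of 74 mm with 7 equal gaps: ⌊(1882 − 6·74) / 7⌋ = 205 mm.


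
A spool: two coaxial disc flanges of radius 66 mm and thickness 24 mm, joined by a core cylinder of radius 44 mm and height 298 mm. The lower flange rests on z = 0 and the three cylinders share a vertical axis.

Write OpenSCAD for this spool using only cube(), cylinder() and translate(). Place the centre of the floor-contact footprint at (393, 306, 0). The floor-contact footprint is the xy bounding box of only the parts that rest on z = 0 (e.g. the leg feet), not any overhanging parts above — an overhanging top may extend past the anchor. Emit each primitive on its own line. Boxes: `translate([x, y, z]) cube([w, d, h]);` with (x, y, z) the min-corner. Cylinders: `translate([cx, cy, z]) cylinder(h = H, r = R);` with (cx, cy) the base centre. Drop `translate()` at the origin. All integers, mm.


translate([393, 306, 0]) cylinder(h = 24, r = 66);
translate([393, 306, 24]) cylinder(h = 298, r = 44);
translate([393, 306, 322]) cylinder(h = 24, r = 66);


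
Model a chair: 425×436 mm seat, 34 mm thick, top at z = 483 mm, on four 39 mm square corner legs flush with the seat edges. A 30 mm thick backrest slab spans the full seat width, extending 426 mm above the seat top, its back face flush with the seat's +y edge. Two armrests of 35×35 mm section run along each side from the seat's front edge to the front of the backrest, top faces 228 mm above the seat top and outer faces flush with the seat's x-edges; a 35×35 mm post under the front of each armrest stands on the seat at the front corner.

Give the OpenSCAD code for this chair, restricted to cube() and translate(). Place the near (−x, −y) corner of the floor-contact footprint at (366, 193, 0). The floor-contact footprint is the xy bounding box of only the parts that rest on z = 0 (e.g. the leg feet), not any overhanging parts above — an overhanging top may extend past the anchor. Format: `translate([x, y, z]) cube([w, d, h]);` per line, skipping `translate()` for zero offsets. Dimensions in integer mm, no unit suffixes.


translate([366, 193, 449]) cube([425, 436, 34]);
translate([366, 193, 0]) cube([39, 39, 449]);
translate([752, 193, 0]) cube([39, 39, 449]);
translate([366, 590, 0]) cube([39, 39, 449]);
translate([752, 590, 0]) cube([39, 39, 449]);
translate([366, 599, 483]) cube([425, 30, 426]);
translate([366, 193, 676]) cube([35, 406, 35]);
translate([756, 193, 676]) cube([35, 406, 35]);
translate([366, 193, 483]) cube([35, 35, 193]);
translate([756, 193, 483]) cube([35, 35, 193]);


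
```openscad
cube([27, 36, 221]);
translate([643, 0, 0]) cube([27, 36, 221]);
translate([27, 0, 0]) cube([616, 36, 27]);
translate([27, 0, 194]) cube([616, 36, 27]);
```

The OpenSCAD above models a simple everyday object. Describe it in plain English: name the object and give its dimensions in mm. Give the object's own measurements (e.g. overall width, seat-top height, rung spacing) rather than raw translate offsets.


A rectangular picture frame lying in the x–z plane (depth along y). The opening is 616 mm wide (x) by 167 mm tall (z), surrounded by a border 27 mm wide on all four sides. The frame is 36 mm deep and is made of two full-height vertical stiles with two horizontal rails fitted between them.


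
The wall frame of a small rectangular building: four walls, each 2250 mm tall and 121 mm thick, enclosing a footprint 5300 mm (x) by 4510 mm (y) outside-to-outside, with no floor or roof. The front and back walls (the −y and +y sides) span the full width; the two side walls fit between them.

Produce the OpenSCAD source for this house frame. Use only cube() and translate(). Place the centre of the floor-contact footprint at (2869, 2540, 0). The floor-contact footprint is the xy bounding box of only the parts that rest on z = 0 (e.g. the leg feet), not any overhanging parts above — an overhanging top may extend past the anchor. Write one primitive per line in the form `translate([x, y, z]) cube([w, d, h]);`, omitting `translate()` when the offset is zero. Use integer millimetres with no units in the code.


translate([219, 285, 0]) cube([5300, 121, 2250]);
translate([219, 4674, 0]) cube([5300, 121, 2250]);
translate([219, 406, 0]) cube([121, 4268, 2250]);
translate([5398, 406, 0]) cube([121, 4268, 2250]);


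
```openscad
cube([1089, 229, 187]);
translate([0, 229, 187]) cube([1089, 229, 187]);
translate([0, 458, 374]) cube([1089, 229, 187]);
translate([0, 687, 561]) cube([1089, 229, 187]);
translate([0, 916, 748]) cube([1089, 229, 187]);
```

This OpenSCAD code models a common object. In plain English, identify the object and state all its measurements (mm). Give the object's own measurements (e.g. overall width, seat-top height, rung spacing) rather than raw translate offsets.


A straight staircase of 5 solid steps. Each step is 1089 mm wide (x), 229 mm deep (y, the going) and 187 mm tall (the rise). The first step rests on the floor; each subsequent step sits one going further in +y and one rise higher in +z, directly behind and above the previous step with no overlap.


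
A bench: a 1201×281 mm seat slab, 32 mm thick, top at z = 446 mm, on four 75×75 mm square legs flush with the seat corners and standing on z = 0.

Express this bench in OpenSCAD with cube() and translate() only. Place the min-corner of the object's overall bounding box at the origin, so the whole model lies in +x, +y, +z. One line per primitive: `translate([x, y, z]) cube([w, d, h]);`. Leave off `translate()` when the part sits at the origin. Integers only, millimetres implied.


translate([0, 0, 414]) cube([1201, 281, 32]);
cube([75, 75, 414]);
translate([0, 206, 0]) cube([75, 75, 414]);
translate([1126, 0, 0]) cube([75, 75, 414]);
translate([1126, 206, 0]) cube([75, 75, 414]);


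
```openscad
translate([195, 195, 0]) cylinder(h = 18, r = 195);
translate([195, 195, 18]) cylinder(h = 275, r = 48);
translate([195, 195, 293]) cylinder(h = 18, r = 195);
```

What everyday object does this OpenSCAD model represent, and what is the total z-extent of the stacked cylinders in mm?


A spool. The overall height is 311 mm.

Three coaxial cylinders, large–small–large — a spool. Two 18 mm flanges and a 275 mm core give 18 + 275 + 18 = 311 mm.


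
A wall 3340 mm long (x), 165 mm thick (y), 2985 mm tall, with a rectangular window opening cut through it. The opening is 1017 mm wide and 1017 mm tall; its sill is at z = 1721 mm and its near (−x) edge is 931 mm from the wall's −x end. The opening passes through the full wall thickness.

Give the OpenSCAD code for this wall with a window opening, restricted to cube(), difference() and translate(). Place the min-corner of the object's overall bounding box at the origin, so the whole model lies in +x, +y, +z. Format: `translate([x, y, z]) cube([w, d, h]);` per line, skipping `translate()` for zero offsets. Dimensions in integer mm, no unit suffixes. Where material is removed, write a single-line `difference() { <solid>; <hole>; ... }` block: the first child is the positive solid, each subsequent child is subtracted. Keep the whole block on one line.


difference() { cube([3340, 165, 2985]); translate([931, 0, 1721]) cube([1017, 165, 1017]); }


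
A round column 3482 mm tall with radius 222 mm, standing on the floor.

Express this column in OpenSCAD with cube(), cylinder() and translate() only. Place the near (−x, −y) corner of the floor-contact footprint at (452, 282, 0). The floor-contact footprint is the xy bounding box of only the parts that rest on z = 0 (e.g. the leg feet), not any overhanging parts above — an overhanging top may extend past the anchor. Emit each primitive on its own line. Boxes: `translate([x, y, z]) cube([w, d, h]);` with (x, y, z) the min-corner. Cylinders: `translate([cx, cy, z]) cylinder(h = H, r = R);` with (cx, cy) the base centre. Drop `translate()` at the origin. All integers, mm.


translate([674, 504, 0]) cylinder(h = 3482, r = 222);


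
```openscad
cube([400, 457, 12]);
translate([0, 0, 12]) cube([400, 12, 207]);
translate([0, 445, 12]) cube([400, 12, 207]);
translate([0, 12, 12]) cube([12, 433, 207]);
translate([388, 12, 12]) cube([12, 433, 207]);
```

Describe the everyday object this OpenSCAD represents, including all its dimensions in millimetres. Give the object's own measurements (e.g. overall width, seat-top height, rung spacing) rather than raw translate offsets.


An open-topped rectangular box: outside dimensions 400×457×219 mm, with a uniform wall and base thickness of 12 mm. The base is a full 400×457 slab on the floor; four walls sit on top of the base. The front and back walls (the −y and +y sides) span the full width; the two side walls fit between them.


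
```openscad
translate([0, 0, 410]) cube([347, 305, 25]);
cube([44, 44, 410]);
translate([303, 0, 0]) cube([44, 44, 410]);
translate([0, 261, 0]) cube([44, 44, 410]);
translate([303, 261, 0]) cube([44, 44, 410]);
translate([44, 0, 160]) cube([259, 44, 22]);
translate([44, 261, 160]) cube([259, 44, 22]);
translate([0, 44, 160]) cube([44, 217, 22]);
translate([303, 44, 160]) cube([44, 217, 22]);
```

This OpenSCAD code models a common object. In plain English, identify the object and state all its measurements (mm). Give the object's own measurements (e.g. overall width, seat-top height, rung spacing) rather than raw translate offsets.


A four-legged stool. The seat is a 347×305×25 mm slab whose top surface is at z = 435 mm; four square legs, each 44×44 mm in cross-section, run from the floor (z = 0) to the underside of the seat, each flush with a corner of the seat. Four stretchers, 44 mm wide and 22 mm tall, connect adjacent legs with their undersides at z = 160 mm, each running between the inner faces of the legs it joins and aligned with the legs' outer faces on the other axis.


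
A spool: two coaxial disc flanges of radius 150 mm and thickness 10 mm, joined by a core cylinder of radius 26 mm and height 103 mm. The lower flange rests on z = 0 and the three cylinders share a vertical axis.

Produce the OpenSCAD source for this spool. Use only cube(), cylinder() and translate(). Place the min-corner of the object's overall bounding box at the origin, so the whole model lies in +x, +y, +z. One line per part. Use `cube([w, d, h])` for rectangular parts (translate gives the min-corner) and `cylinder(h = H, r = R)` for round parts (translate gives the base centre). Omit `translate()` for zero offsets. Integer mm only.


translate([150, 150, 0]) cylinder(h = 10, r = 150);
translate([150, 150, 10]) cylinder(h = 103, r = 26);
translate([150, 150, 113]) cylinder(h = 10, r = 150);


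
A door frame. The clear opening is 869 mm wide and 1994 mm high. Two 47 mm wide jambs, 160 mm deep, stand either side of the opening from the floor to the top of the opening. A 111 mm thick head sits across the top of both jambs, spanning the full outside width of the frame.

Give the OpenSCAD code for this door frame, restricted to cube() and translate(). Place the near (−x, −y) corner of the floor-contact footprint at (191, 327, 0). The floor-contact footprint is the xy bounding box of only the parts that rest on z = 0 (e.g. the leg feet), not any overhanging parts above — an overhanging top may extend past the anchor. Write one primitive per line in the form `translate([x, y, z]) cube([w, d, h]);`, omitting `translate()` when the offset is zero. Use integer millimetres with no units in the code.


translate([191, 327, 0]) cube([47, 160, 1994]);
translate([1107, 327, 0]) cube([47, 160, 1994]);
translate([191, 327, 1994]) cube([963, 160, 111]);


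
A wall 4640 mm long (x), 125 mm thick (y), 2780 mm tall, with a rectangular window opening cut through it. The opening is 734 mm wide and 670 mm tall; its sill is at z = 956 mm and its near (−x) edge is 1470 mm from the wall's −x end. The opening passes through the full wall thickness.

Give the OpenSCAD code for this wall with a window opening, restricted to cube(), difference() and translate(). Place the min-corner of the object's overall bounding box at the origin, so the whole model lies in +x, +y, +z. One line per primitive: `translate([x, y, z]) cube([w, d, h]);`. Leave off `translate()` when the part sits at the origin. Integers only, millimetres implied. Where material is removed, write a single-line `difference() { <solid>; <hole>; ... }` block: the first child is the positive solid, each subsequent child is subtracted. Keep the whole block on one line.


difference() { cube([4640, 125, 2780]); translate([1470, 0, 956]) cube([734, 125, 670]); }


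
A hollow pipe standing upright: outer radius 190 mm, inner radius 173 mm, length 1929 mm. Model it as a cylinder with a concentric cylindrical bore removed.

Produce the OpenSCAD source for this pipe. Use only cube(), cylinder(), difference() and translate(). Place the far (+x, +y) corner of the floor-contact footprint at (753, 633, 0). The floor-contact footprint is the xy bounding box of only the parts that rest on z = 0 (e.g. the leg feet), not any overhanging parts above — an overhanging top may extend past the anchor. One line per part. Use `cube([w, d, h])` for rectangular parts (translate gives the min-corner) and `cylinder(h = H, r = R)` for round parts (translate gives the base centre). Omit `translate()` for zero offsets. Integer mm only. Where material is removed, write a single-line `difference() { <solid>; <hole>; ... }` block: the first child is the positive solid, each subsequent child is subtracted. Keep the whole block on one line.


difference() { translate([563, 443, 0]) cylinder(h = 1929, r = 190); translate([563, 443, 0]) cylinder(h = 1929, r = 173); }


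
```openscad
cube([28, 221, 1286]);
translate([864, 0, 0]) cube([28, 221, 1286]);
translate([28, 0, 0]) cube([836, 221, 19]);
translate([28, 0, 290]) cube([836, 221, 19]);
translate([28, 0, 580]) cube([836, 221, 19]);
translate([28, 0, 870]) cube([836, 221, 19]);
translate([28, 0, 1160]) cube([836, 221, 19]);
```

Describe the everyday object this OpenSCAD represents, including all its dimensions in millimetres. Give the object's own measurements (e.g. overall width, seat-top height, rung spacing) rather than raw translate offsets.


An open bookshelf. Two side panels, each 28 mm thick, 221 mm deep and 1286 mm tall, stand 892 mm apart (outside-to-outside). Between them sit 5 shelves, each 19 mm thick and 221 mm deep, spanning the full gap between the sides. The bottom shelf rests on the floor (its underside at z = 0) and the clear gap between one shelf's top and the next shelf's underside is 271 mm.
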